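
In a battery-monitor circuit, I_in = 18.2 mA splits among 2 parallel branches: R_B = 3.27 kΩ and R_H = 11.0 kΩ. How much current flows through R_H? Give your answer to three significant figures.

Two-branch current divider: I_k = I_in · R_other/(R_1 + R_2).
So I = 18.2 × 3.27/14.27 = 4.171 mA.

I ≈ 4.17 mA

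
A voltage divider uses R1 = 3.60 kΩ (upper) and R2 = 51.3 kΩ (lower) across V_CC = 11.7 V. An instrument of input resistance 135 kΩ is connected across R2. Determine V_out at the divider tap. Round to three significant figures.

V_out ≈ 10.7 V

The load sits in parallel with R2, giving an effective lower resistance R2' = R2·R_L/(R2+R_L) = 37.17 kΩ.
Now apply the divider: V_out = 11.7 × 0.9117 = 10.67 V.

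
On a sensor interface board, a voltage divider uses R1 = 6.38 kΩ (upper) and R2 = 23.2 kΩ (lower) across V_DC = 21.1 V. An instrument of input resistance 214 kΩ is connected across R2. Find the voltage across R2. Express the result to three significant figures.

V_out ≈ 16.2 V

The load sits in parallel with R2, giving an effective lower resistance R2' = R2·R_L/(R2+R_L) = 20.93 kΩ.
Now apply the divider: V_out = 21.1 × 0.7664 = 16.17 V.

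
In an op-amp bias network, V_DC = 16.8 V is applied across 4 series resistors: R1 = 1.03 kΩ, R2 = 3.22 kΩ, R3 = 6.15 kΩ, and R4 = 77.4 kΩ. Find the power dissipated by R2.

ΣR = 87.80 kΩ → I = 16.8/87.80 = 0.1913 mA.
P(R2) = I²·R2 = (0.1913)² × 3.22 = 0.1179 mW.

P ≈ 0.118 mW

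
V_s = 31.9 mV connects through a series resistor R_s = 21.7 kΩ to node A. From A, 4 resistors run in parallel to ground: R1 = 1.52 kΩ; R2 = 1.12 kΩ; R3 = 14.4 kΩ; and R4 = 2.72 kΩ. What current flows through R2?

I ≈ 0.645 µA

Combine the parallel branches: R_p = (1/1.52 + 1/1.12 + 1/14.4 + 1/2.72)⁻¹ = 0.5031 kΩ.
V_A = 31.9 × 0.5031/22.20 = 0.7228 mV.
I(R2) = V_A / R2 = 0.7228/1.12 = 0.6453 µA.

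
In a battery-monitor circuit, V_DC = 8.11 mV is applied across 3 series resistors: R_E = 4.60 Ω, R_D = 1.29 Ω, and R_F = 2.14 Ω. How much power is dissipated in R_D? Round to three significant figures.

P ≈ 1.32 µW

The common current is I = 8.11/8.030 = 1.010 mA.
P = I²R = 1.020 × 1.29 = 1.316 µW.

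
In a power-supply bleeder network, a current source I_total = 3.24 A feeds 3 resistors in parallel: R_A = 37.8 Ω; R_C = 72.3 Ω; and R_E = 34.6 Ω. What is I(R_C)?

I ≈ 0.648 A

Conductances: ΣG = 1/37.8 + 1/72.3 + 1/34.6 = 0.06919 (1/Ω).
R_C takes the fraction G_k/ΣG = 0.01383/0.06919 = 0.1999, so I = 3.24 × 0.1999 = 0.6477 A.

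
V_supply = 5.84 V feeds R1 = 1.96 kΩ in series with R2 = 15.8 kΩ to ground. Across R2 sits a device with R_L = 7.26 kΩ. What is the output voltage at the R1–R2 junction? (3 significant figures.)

First combine the lower leg with the load: R2 ‖ R_L = 4.974 kΩ.
Then V_out = V_supply · R2'/(R1 + R2') = 5.84 × 4.974/6.934 = 4.189 V.

V_out ≈ 4.19 V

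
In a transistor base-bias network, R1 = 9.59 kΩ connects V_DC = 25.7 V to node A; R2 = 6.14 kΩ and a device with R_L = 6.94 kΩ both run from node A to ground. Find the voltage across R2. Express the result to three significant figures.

First combine the lower leg with the load: R2 ‖ R_L = 3.258 kΩ.
Now apply the divider: V_out = 25.7 × 0.2536 = 6.517 V.
(Unloaded it would be 10.0 V; the load pulls it down.)

V_out ≈ 6.52 V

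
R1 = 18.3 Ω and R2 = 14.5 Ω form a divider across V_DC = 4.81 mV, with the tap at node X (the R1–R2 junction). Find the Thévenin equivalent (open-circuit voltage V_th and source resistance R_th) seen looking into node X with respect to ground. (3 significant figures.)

V_th ≈ 2.13 mV, R_th ≈ 8.09 Ω

Open-circuit (no load on X): V_th = V_DC · R2/(R1 + R2) = 4.81 × 14.5/(18.30 + 14.5) = 2.126 mV.
Zeroing V_DC shorts the top of R1 to ground, so R_th = R1 ‖ R2 = 8.090 Ω.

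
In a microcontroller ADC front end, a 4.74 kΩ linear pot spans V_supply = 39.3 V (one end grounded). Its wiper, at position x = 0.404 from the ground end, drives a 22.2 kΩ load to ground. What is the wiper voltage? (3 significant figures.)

Split the track: R_lower = x·R_p = 1.915 kΩ, R_upper = (1−x)·R_p = 2.825 kΩ.
(x·R_p) ‖ R_L = 1.763 kΩ.
Then V_out = V_supply · 1.763/(2.825 + 1.763) = 15.10 V.
(Unloaded: V_out = x·V_supply = 15.9 V.)

V_out ≈ 15.1 V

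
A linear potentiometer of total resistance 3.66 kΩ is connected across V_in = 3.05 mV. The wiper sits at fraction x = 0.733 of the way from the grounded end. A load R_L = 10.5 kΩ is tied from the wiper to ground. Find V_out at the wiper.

Split the track: R_lower = x·R_p = 2.683 kΩ, R_upper = (1−x)·R_p = 0.9772 kΩ.
Lower segment in parallel with the load: 2.683 ‖ 10.5 = 2.137 kΩ.
Loaded-divider output: V_out = 3.05 × 0.6862 = 2.093 mV.

V_out ≈ 2.09 mV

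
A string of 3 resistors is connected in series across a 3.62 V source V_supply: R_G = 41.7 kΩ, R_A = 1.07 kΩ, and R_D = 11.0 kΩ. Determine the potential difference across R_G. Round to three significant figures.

V ≈ 2.81 V

Series total: ΣR = 41.7 + 1.07 + 11.0 = 53.77 kΩ.
Voltage divider: V = V_supply · (41.70 / 53.77) = 3.62 × 0.7755 = 2.807 V.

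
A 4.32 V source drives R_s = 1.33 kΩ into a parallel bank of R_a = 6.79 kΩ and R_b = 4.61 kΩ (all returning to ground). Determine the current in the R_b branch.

Equivalent of the parallel group: R_p = 2.746 kΩ.
V_A = 4.32 × 2.746/4.076 = 2.910 V.
I(R_b) = V_A / R_b = 2.910/4.61 = 0.6313 mA.

I ≈ 0.631 mA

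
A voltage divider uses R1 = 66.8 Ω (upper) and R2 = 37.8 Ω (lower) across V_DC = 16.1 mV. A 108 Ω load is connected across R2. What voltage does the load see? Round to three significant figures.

V_out ≈ 4.76 mV

R2 ‖ R_L = (37.8 × 108)/(37.8 + 108) = 28.00 Ω.
Now apply the divider: V_out = 16.1 × 0.2954 = 4.755 mV.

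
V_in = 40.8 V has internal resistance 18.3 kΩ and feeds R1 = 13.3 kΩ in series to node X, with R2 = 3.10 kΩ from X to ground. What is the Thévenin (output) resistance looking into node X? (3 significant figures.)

R1' = 18.3 + 13.3 = 31.60 kΩ (source resistance + R1).
Zeroing V_in shorts the top of R1' to ground, so R_th = R1' ‖ R2 = 2.823 kΩ.

R_th ≈ 2.82 kΩ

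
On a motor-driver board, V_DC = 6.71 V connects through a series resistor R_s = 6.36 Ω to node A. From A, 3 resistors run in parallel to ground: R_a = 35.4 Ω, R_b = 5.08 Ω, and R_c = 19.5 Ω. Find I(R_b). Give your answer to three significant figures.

I ≈ 0.479 A

Equivalent of the parallel group: R_p = 3.618 Ω.
Node voltage V_A = V_DC · R_p/(R_s + R_p) = 6.71 × 0.3626 = 2.433 V.
I(R_b) = V_A / R_b = 2.433/5.08 = 0.4790 A.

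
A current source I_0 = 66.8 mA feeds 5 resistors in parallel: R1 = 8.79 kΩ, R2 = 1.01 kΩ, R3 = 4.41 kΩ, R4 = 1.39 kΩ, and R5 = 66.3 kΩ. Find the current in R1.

I ≈ 3.68 mA

Total conductance ΣG = 1/8.79 + 1/1.01 + 1/4.41 + 1/1.39 + 1/66.3 = 2.065 (units of 1/kΩ).
Current divider: I(R1) = I_0 · G_k/ΣG = 66.8 × (0.1138/2.065) = 66.8 × 0.05509 = 3.680 mA.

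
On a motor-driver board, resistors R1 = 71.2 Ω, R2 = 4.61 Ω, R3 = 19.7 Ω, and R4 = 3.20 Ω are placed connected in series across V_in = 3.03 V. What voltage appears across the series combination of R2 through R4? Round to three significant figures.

ΣR = 71.2 + 4.61 + 19.7 + 3.20 = 98.71 Ω.
R_{R2..R4} = 4.61 + 19.7 + 3.20 = 27.51 Ω.
V = V_in · R/ΣR = 3.03 × 0.2787 = 0.8444 V.

V ≈ 0.844 V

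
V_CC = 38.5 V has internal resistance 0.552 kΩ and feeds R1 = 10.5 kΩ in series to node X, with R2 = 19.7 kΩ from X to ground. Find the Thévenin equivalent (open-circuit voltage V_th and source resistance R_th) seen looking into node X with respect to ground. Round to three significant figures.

R1' = 0.552 + 10.5 = 11.05 kΩ (source resistance + R1).
Open-circuit (no load on X): V_th = V_CC · R2/(R1' + R2) = 38.5 × 19.7/(11.05 + 19.7) = 24.66 V.
Looking into X with the source shorted: R_th = R1'·R2/(R1'+R2) = 11.05 × 19.7/30.75 = 7.080 kΩ.

V_th ≈ 24.7 V, R_th ≈ 7.08 kΩ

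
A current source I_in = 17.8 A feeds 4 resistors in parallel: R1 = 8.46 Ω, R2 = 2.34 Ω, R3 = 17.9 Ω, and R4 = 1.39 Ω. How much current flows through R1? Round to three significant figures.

Total conductance ΣG = 1/8.46 + 1/2.34 + 1/17.9 + 1/1.39 = 1.321 (units of 1/Ω).
By the current-divider rule, I = I_in · G_k/ΣG = 17.8 × 0.08949 = 1.593 A.

I ≈ 1.59 A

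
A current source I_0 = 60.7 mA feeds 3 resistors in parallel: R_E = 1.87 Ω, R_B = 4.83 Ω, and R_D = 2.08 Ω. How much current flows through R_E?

ΣG = 1/1.87 + 1/4.83 + 1/2.08 = 1.223.
By the current-divider rule, I = I_0 · G_k/ΣG = 60.7 × 0.4374 = 26.55 mA.

I ≈ 26.6 mA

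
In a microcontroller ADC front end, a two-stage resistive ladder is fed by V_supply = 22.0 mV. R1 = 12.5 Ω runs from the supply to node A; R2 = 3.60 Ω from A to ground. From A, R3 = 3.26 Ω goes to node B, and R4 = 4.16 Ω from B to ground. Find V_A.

Node A sees R2 in parallel with the series input of stage 2, R3 + R4 = 7.420 Ω.
Effective lower resistance at A: R2 ‖ 7.420 = 2.424 Ω.
V_A = 22.0 × 2.424/(12.5 + 2.424) = 3.573 mV.

V_A ≈ 3.57 mV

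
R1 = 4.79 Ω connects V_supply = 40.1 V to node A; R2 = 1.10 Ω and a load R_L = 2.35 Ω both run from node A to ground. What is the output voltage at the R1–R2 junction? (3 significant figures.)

V_out ≈ 5.42 V

R2 ‖ R_L = (1.10 × 2.35)/(1.10 + 2.35) = 0.7493 Ω.
Now apply the divider: V_out = 40.1 × 0.1353 = 5.424 V.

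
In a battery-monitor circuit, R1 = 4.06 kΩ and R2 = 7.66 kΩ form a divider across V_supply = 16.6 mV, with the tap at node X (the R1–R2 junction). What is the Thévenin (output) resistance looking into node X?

R_th ≈ 2.65 kΩ

Zeroing V_supply shorts the top of R1 to ground, so R_th = R1 ‖ R2 = 2.654 kΩ.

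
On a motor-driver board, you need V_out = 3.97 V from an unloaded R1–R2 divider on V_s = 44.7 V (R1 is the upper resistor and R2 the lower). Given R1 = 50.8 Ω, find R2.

R2 ≈ 4.95 Ω

Required fraction k = V_out/V_s = 0.08881.
Rearranging, R2 = R1·k/(1−k) = 50.8 × 0.09747 = 4.952 Ω.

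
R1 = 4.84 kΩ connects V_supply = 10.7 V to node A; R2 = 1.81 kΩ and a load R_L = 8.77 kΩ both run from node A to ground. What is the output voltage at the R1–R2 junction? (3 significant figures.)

V_out ≈ 2.53 V

First combine the lower leg with the load: R2 ‖ R_L = 1.500 kΩ.
Voltage divider with the loaded lower leg: V_out = 10.7 × 1.500/(4.84 + 1.500) = 10.7 × 0.2366 = 2.532 V.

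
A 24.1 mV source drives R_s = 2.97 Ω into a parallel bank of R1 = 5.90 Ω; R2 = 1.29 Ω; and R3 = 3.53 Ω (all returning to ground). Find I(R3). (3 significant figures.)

Combine the parallel branches: R_p = (1/5.90 + 1/1.29 + 1/3.53)⁻¹ = 0.8144 Ω.
V_A = 24.1 × 0.8144/3.784 = 5.186 mV.
Branch current I = V_A/R3 = 5.186/3.53 = 1.469 mA.

I ≈ 1.47 mA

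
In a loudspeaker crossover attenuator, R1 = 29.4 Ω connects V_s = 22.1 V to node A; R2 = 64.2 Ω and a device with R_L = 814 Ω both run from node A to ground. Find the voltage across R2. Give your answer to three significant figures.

V_out ≈ 14.8 V

First combine the lower leg with the load: R2 ‖ R_L = 59.51 Ω.
Voltage divider with the loaded lower leg: V_out = 22.1 × 59.51/(29.4 + 59.51) = 22.1 × 0.6693 = 14.79 V.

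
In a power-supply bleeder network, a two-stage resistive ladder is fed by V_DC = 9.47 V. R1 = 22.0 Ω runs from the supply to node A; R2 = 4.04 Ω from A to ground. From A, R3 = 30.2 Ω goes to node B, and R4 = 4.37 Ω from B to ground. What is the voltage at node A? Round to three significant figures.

V_A ≈ 1.34 V

The second stage (R3 + R4 = 34.57 Ω) loads node A in parallel with R2.
Effective lower resistance at A: R2 ‖ 34.57 = 3.617 Ω.
V_A = 9.47 × 3.617/(22.0 + 3.617) = 1.337 V.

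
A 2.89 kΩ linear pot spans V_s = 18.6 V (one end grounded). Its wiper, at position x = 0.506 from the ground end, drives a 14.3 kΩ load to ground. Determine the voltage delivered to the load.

Split the track: R_lower = x·R_p = 1.462 kΩ, R_upper = (1−x)·R_p = 1.428 kΩ.
Lower segment in parallel with the load: 1.462 ‖ 14.3 = 1.327 kΩ.
Then V_out = V_s · 1.327/(1.428 + 1.327) = 8.959 V.
(Unloaded: V_out = x·V_s = 9.41 V.)

V_out ≈ 8.96 V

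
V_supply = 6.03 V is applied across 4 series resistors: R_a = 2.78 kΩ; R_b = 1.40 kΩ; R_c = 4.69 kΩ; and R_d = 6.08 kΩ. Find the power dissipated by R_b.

P ≈ 0.228 mW

Series current I = V_supply/ΣR = 6.03/14.95 = 0.4033 mA.
P(R_b) = I²·R_b = (0.4033)² × 1.40 = 0.2278 mW.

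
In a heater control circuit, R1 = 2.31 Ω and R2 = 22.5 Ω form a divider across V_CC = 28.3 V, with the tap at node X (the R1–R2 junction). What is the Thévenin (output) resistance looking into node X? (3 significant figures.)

With V_CC suppressed (replaced by a short), R_th = R1 ‖ R2 = (2.310 × 22.5)/(2.310 + 22.5) = 2.095 Ω.

R_th ≈ 2.09 Ω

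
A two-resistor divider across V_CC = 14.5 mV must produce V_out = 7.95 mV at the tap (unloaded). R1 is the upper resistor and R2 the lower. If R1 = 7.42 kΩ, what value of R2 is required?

R2 ≈ 9.01 kΩ

The divider ratio is R2/(R1+R2) = 7.95/14.5 = 0.5483.
R2 = R1 · 0.5483/(1 − 0.5483) = 9.006 kΩ.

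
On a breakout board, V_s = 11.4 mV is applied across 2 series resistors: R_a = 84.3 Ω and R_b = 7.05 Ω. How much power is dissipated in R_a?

The common current is I = 11.4/91.35 = 0.1248 mA.
P(R_a) = I²·R_a = (0.1248)² × 84.3 = 1.313 µW.

P ≈ 1.31 µW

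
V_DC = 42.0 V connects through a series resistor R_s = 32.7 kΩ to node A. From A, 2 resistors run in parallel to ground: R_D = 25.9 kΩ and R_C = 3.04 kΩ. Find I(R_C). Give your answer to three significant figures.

I ≈ 1.06 mA

Equivalent of the parallel group: R_p = 2.721 kΩ.
Node voltage V_A = V_DC · R_p/(R_s + R_p) = 42.0 × 0.07681 = 3.226 V.
Branch current I = V_A/R_C = 3.226/3.04 = 1.061 mA.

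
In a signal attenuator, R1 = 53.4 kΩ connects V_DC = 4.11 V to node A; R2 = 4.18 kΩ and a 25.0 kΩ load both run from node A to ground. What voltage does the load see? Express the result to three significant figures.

V_out ≈ 0.258 V

First combine the lower leg with the load: R2 ‖ R_L = 3.581 kΩ.
Voltage divider with the loaded lower leg: V_out = 4.11 × 3.581/(53.4 + 3.581) = 4.11 × 0.06285 = 0.2583 V.
(Unloaded it would be 0.298 V; the load pulls it down.)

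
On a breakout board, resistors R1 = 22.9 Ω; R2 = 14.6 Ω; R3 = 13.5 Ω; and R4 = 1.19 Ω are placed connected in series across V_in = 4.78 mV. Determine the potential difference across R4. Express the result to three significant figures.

Total series resistance ΣR = 22.9 + 14.6 + 13.5 + 1.19 = 52.19 Ω.
Voltage divider: V = V_in · (1.190 / 52.19) = 4.78 × 0.02280 = 0.1090 mV.

V ≈ 0.109 mV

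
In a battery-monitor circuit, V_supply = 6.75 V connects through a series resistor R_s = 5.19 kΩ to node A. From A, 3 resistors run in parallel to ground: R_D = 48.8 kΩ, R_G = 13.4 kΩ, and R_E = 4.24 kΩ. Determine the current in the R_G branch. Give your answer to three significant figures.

I ≈ 0.185 mA

Parallel bank: R_p = 1/(1/48.8 + 1/13.4 + 1/4.24) = 3.021 kΩ.
V_A by voltage divider: V_A = 6.75 × 3.021/(5.19 + 3.021) = 2.484 V.
I(R_G) = V_A / R_G = 2.484/13.4 = 0.1854 mA.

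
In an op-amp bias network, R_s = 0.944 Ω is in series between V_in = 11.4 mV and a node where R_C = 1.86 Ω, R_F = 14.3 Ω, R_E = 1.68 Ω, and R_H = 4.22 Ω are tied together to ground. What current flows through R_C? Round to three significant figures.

Combine the parallel branches: R_p = (1/1.86 + 1/14.3 + 1/1.68 + 1/4.22)⁻¹ = 0.6946 Ω.
Node voltage V_A = V_in · R_p/(R_s + R_p) = 11.4 × 0.4239 = 4.832 mV.
Branch current I = V_A/R_C = 4.832/1.86 = 2.598 mA.
(Equivalently: I_total = 6.957 mA, then current-divider fraction G_k/ΣG = 0.3734.)

I ≈ 2.60 mA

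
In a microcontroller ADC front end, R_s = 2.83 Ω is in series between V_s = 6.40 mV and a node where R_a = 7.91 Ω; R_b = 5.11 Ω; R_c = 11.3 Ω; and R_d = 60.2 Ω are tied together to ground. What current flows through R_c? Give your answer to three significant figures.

Parallel bank: R_p = 1/(1/7.91 + 1/5.11 + 1/11.3 + 1/60.2) = 2.341 Ω.
Node voltage V_A = V_s · R_p/(R_s + R_p) = 6.40 × 0.4527 = 2.897 mV.
I(R_c) = V_A / R_c = 2.897/11.3 = 0.2564 mA.
(Check via current divider: I_total = 1.238 mA; share G_k/ΣG = 0.2071 → same result.)

I ≈ 0.256 mA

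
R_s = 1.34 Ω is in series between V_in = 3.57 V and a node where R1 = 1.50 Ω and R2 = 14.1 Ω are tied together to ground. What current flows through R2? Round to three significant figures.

Parallel bank: R_p = 1/(1/1.50 + 1/14.1) = 1.356 Ω.
V_A by voltage divider: V_A = 3.57 × 1.356/(1.34 + 1.356) = 1.795 V.
Branch current I = V_A/R2 = 1.795/14.1 = 0.1273 A.
(Equivalently: I_total = 1.324 A, then current-divider fraction G_k/ΣG = 0.09615.)

I ≈ 0.127 A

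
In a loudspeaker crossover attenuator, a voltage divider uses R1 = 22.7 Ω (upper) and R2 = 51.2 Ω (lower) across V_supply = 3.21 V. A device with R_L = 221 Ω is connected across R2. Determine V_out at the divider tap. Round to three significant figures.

V_out ≈ 2.08 V

R2 ‖ R_L = (51.2 × 221)/(51.2 + 221) = 41.57 Ω.
Then V_out = V_supply · R2'/(R1 + R2') = 3.21 × 41.57/64.27 = 2.076 V.
(Unloaded it would be 2.22 V; the load pulls it down.)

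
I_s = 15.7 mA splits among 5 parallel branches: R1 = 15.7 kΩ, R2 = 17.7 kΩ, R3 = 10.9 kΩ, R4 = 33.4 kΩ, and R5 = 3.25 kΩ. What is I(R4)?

I ≈ 0.855 mA

Total conductance ΣG = 1/15.7 + 1/17.7 + 1/10.9 + 1/33.4 + 1/3.25 = 0.5496 (units of 1/kΩ).
Current divider: I(R4) = I_s · G_k/ΣG = 15.7 × (0.02994/0.5496) = 15.7 × 0.05448 = 0.8553 mA.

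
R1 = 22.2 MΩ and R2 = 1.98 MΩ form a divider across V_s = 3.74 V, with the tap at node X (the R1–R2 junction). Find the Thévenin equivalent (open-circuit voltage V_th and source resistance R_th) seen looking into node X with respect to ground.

V_th ≈ 0.306 V, R_th ≈ 1.82 MΩ

Open-circuit (no load on X): V_th = V_s · R2/(R1 + R2) = 3.74 × 1.98/(22.20 + 1.98) = 0.3063 V.
With V_s suppressed (replaced by a short), R_th = R1 ‖ R2 = (22.20 × 1.98)/(22.20 + 1.98) = 1.818 MΩ.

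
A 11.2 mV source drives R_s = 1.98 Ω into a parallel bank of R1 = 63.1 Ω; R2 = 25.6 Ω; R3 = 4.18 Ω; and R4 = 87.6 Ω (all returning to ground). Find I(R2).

Parallel bank: R_p = 1/(1/63.1 + 1/25.6 + 1/4.18 + 1/87.6) = 3.273 Ω.
V_A by voltage divider: V_A = 11.2 × 3.273/(1.98 + 3.273) = 6.978 mV.
Branch current I = V_A/R2 = 6.978/25.6 = 0.2726 mA.
(Equivalently: I_total = 2.132 mA, then current-divider fraction G_k/ΣG = 0.1278.)

I ≈ 0.273 mA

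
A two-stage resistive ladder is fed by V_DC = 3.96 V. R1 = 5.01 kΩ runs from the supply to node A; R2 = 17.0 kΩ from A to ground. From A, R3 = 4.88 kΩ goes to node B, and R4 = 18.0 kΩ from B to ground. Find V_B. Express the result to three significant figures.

The second stage (R3 + R4 = 22.88 kΩ) loads node A in parallel with R2.
R2 ‖ (R3+R4) = 9.753 kΩ.
First divider: V_A = V_DC · 9.753/(5.01 + 9.753) = 2.616 V.
Then the unloaded second divider: V_B = V_A × R4/(R3+R4) = 2.616 × 0.7867 = 2.058 V.

V_B ≈ 2.06 V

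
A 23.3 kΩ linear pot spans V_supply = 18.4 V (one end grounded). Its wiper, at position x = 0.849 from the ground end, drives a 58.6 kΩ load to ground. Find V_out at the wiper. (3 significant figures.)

V_out ≈ 14.9 V

Lower segment x·R_p = 19.78 kΩ; upper segment (1−x)·R_p = 3.518 kΩ.
R_L loads the lower segment: effective lower R = 14.79 kΩ.
Loaded-divider output: V_out = 18.4 × 0.8078 = 14.86 V.
(Unloaded: V_out = x·V_supply = 15.6 V.)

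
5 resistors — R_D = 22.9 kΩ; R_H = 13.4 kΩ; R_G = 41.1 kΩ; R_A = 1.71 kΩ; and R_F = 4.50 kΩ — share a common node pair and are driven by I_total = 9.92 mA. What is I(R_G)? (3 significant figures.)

I ≈ 0.254 mA

Total conductance ΣG = 1/22.9 + 1/13.4 + 1/41.1 + 1/1.71 + 1/4.50 = 0.9496 (units of 1/kΩ).
By the current-divider rule, I = I_total · G_k/ΣG = 9.92 × 0.02562 = 0.2542 mA.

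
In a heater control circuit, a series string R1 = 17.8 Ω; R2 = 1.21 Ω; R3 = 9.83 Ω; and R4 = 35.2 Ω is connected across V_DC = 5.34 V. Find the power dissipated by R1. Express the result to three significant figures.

The common current is I = 5.34/64.04 = 0.08339 A.
V(R1) = I·R = 1.484 V; P = V·I = 1.484 × 0.08339 = 0.1238 W.

P ≈ 0.124 W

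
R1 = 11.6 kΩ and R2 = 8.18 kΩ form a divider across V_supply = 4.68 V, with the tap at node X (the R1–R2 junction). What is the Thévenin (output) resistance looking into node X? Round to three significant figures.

R_th ≈ 4.80 kΩ

With V_supply suppressed (replaced by a short), R_th = R1 ‖ R2 = (11.60 × 8.18)/(11.60 + 8.18) = 4.797 kΩ.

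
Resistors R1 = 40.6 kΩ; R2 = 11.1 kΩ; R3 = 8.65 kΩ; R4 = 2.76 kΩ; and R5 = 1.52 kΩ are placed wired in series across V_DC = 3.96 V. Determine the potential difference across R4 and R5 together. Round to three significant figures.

Series total: ΣR = 40.6 + 11.1 + 8.65 + 2.76 + 1.52 = 64.63 kΩ.
R_{R4..R5} = 2.76 + 1.52 = 4.280 kΩ.
V = V_DC · R/ΣR = 3.96 × 0.06622 = 0.2622 V.

V ≈ 0.262 V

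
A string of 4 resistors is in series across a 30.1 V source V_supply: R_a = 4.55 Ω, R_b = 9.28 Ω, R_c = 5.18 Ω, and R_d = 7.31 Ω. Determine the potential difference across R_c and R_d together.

V ≈ 14.3 V

ΣR = 4.55 + 9.28 + 5.18 + 7.31 = 26.32 Ω.
R_{R_c..R_d} = 5.18 + 7.31 = 12.49 Ω.
By the voltage-divider rule, V = 30.1 × 12.49/26.32 = 14.28 V.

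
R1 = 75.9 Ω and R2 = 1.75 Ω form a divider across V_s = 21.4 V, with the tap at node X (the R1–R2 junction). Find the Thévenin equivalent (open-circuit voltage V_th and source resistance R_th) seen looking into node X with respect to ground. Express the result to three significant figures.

V_th is the unloaded tap voltage: V_s · R2/(R1+R2) = 21.4 × 0.02254 = 0.4823 V.
With V_s suppressed (replaced by a short), R_th = R1 ‖ R2 = (75.90 × 1.75)/(75.90 + 1.75) = 1.711 Ω.

V_th ≈ 0.482 V, R_th ≈ 1.71 Ω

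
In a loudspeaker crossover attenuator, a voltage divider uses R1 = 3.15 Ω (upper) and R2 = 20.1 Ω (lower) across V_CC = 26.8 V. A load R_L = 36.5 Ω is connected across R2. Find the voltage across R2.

V_out ≈ 21.6 V

R2 ‖ R_L = (20.1 × 36.5)/(20.1 + 36.5) = 12.96 Ω.
Voltage divider with the loaded lower leg: V_out = 26.8 × 12.96/(3.15 + 12.96) = 26.8 × 0.8045 = 21.56 V.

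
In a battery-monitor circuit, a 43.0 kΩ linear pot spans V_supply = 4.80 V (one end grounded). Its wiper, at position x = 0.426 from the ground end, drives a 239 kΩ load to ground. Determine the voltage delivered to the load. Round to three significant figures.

V_out ≈ 1.96 V

Split the track: R_lower = x·R_p = 18.32 kΩ, R_upper = (1−x)·R_p = 24.68 kΩ.
(x·R_p) ‖ R_L = 17.01 kΩ.
V_out = 4.80 × 17.01/(24.68 + 17.01) = 1.959 V.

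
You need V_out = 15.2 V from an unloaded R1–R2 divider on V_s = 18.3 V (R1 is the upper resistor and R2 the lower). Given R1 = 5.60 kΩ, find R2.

R2 ≈ 27.5 kΩ

The divider ratio is R2/(R1+R2) = 15.2/18.3 = 0.8306.
So R2 = R1 · V_out/(V_s − V_out) = 5.60 × 15.2/(18.3 − 15.2) = 5.60 × 4.903 = 27.46 kΩ.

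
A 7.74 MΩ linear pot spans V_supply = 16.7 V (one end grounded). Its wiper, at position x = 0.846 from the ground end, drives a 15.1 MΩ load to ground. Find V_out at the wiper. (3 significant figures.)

V_out ≈ 13.2 V

Lower segment x·R_p = 6.548 MΩ; upper segment (1−x)·R_p = 1.192 MΩ.
(x·R_p) ‖ R_L = 4.567 MΩ.
Loaded-divider output: V_out = 16.7 × 0.7930 = 13.24 V.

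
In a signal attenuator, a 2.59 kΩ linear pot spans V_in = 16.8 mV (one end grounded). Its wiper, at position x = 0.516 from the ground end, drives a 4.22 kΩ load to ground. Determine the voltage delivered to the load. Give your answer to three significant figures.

Lower segment x·R_p = 1.336 kΩ; upper segment (1−x)·R_p = 1.254 kΩ.
Lower segment in parallel with the load: 1.336 ‖ 4.22 = 1.015 kΩ.
Then V_out = V_in · 1.015/(1.254 + 1.015) = 7.517 mV.

V_out ≈ 7.52 mV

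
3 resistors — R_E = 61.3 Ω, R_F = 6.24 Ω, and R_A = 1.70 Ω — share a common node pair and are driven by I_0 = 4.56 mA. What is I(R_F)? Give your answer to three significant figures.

I ≈ 0.955 mA

Conductances: ΣG = 1/61.3 + 1/6.24 + 1/1.70 = 0.7648 (1/Ω).
R_F takes the fraction G_k/ΣG = 0.1603/0.7648 = 0.2095, so I = 4.56 × 0.2095 = 0.9555 mA.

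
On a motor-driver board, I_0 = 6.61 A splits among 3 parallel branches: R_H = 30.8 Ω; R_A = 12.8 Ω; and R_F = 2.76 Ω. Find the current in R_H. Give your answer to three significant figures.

I ≈ 0.454 A

Total conductance ΣG = 1/30.8 + 1/12.8 + 1/2.76 = 0.4729 (units of 1/Ω).
By the current-divider rule, I = I_0 · G_k/ΣG = 6.61 × 0.06865 = 0.4538 A.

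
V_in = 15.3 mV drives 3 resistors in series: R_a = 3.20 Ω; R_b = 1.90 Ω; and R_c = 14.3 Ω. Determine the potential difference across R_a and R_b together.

ΣR = 3.20 + 1.90 + 14.3 = 19.40 Ω.
R_{R_a..R_b} = 3.20 + 1.90 = 5.100 Ω.
By the voltage-divider rule, V = 15.3 × 5.100/19.40 = 4.022 mV.

V ≈ 4.02 mV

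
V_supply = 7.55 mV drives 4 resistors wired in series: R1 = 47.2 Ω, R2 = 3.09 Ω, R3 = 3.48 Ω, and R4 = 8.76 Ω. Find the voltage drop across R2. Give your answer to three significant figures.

V ≈ 0.373 mV

Series total: ΣR = 47.2 + 3.09 + 3.48 + 8.76 = 62.53 Ω.
Voltage divider: V = V_supply · (3.090 / 62.53) = 7.55 × 0.04942 = 0.3731 mV.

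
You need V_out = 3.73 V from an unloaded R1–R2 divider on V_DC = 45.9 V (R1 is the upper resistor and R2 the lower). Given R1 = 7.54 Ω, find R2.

R2 ≈ 0.667 Ω

V_out/V_DC = R2/(R1+R2) = 0.08126.
Rearranging, R2 = R1·k/(1−k) = 7.54 × 0.08845 = 0.6669 Ω.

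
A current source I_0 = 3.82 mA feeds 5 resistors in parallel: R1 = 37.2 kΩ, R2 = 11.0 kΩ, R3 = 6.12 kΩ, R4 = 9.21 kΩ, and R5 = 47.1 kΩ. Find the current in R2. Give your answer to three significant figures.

Conductances: ΣG = 1/37.2 + 1/11.0 + 1/6.12 + 1/9.21 + 1/47.1 = 0.4110 (1/kΩ).
Current divider: I(R2) = I_0 · G_k/ΣG = 3.82 × (0.09091/0.4110) = 3.82 × 0.2212 = 0.8449 mA.

I ≈ 0.845 mA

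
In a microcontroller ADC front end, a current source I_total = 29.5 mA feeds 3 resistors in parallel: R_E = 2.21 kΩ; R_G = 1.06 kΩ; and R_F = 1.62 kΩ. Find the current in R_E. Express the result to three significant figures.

I ≈ 6.63 mA

Conductances: ΣG = 1/2.21 + 1/1.06 + 1/1.62 = 2.013 (1/kΩ).
R_E takes the fraction G_k/ΣG = 0.4525/2.013 = 0.2248, so I = 29.5 × 0.2248 = 6.631 mA.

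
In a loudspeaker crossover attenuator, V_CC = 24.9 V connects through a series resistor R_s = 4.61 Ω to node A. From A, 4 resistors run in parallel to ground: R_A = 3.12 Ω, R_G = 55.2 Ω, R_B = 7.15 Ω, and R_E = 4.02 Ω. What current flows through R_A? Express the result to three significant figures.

Combine the parallel branches: R_p = (1/3.12 + 1/55.2 + 1/7.15 + 1/4.02)⁻¹ = 1.375 Ω.
V_A by voltage divider: V_A = 24.9 × 1.375/(4.61 + 1.375) = 5.721 V.
I(R_A) = V_A / R_A = 5.721/3.12 = 1.834 A.
(Equivalently: I_total = 4.160 A, then current-divider fraction G_k/ΣG = 0.4407.)

I ≈ 1.83 A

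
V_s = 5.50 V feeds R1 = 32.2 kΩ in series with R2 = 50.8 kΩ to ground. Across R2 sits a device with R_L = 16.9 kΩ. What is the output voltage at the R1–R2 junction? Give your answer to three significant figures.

V_out ≈ 1.55 V

The load sits in parallel with R2, giving an effective lower resistance R2' = R2·R_L/(R2+R_L) = 12.68 kΩ.
Now apply the divider: V_out = 5.50 × 0.2826 = 1.554 V.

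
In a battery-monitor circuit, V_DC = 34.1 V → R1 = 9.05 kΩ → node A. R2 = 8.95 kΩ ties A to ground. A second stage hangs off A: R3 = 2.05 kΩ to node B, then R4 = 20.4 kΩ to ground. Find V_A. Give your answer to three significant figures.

Looking into the second stage from A: R3 + R4 = 22.45 kΩ appears in parallel with R2.
Effective lower resistance at A: R2 ‖ 22.45 = 6.399 kΩ.
First divider: V_A = V_DC · 6.399/(9.05 + 6.399) = 14.12 V.

V_A ≈ 14.1 V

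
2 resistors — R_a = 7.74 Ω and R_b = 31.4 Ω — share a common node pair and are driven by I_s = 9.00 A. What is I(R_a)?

With just two branches, the current splits inversely with resistance.
I(R_a) = 9.00 × 31.4/(7.74 + 31.4) = 9.00 × 0.8022 = 7.220 A.

I ≈ 7.22 A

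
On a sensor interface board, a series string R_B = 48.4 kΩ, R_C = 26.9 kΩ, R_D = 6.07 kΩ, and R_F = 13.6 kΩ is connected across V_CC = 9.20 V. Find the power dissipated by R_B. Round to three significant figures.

ΣR = 94.97 kΩ → I = 9.20/94.97 = 0.09687 mA.
V(R_B) = I·R = 4.689 V; P = V·I = 4.689 × 0.09687 = 0.4542 mW.

P ≈ 0.454 mW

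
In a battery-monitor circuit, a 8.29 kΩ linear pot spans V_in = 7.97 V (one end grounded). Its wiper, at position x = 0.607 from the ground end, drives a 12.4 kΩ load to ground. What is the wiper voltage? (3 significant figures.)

Split the track: R_lower = x·R_p = 5.032 kΩ, R_upper = (1−x)·R_p = 3.258 kΩ.
Lower segment in parallel with the load: 5.032 ‖ 12.4 = 3.579 kΩ.
V_out = 7.97 × 3.579/(3.258 + 3.579) = 4.172 V.
(Unloaded: V_out = x·V_in = 4.84 V.)

V_out ≈ 4.17 V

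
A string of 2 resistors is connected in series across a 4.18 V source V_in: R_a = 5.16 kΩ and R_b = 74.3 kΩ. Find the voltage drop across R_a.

ΣR = 5.16 + 74.3 = 79.46 kΩ.
V = V_in · R/ΣR = 4.18 × 0.06494 = 0.2714 V.

V ≈ 0.271 V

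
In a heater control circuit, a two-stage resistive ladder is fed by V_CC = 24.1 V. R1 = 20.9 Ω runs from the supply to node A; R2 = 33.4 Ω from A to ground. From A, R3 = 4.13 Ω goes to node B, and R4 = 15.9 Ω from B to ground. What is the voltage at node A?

V_A ≈ 9.03 V

Node A sees R2 in parallel with the series input of stage 2, R3 + R4 = 20.03 Ω.
R2 ‖ (R3+R4) = 12.52 Ω.
V_A = 24.1 × 12.52/(20.9 + 12.52) = 9.029 V.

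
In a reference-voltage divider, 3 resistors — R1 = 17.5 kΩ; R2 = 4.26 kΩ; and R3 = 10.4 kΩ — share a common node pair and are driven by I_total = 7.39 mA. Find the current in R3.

Total conductance ΣG = 1/17.5 + 1/4.26 + 1/10.4 = 0.3880 (units of 1/kΩ).
By the current-divider rule, I = I_total · G_k/ΣG = 7.39 × 0.2478 = 1.831 mA.

I ≈ 1.83 mA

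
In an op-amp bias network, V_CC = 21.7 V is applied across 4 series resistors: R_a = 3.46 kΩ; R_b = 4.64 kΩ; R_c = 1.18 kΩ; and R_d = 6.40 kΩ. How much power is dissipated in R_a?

The common current is I = 21.7/15.68 = 1.384 mA.
P(R_a) = I²·R_a = (1.384)² × 3.46 = 6.627 mW.

P ≈ 6.63 mW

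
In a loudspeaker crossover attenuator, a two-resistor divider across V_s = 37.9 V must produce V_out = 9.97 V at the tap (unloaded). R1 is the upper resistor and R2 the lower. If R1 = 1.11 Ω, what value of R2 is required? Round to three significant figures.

R2 ≈ 0.396 Ω

V_out/V_s = R2/(R1+R2) = 0.2631.
R2 = R1 · 0.2631/(1 − 0.2631) = 0.3962 Ω.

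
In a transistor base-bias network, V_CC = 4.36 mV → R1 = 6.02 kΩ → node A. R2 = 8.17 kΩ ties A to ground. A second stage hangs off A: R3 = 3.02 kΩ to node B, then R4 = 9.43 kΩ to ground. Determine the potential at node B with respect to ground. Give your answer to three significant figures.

V_B ≈ 1.49 mV

Looking into the second stage from A: R3 + R4 = 12.45 kΩ appears in parallel with R2.
Effective lower resistance at A: R2 ‖ 12.45 = 4.933 kΩ.
So V_A = 4.36 × 0.4504 = 1.964 mV.
V_B = V_A × 0.7574 = 1.487 mV.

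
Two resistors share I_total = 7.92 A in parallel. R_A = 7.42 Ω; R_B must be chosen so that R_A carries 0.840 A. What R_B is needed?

Two-branch current divider: I_A = I_total · R_B/(R_A + R_B).
With f = 0.1061, R_B = R_A · f/(1−f) = 7.42 × 0.1186 = 0.8803 Ω.

R_B ≈ 0.880 Ω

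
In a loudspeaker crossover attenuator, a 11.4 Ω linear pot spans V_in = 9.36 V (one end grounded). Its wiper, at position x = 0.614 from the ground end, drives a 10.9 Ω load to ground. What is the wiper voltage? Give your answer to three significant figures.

V_out ≈ 4.61 V

Lower segment x·R_p = 7.000 Ω; upper segment (1−x)·R_p = 4.400 Ω.
R_L loads the lower segment: effective lower R = 4.262 Ω.
V_out = 9.36 × 4.262/(4.400 + 4.262) = 4.605 V.
(Unloaded: V_out = x·V_in = 5.75 V.)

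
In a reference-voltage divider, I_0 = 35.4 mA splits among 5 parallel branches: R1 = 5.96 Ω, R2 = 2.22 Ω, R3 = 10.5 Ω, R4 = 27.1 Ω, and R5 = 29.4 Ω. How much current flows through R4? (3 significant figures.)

Conductances: ΣG = 1/5.96 + 1/2.22 + 1/10.5 + 1/27.1 + 1/29.4 = 0.7844 (1/Ω).
By the current-divider rule, I = I_0 · G_k/ΣG = 35.4 × 0.04704 = 1.665 mA.

I ≈ 1.67 mA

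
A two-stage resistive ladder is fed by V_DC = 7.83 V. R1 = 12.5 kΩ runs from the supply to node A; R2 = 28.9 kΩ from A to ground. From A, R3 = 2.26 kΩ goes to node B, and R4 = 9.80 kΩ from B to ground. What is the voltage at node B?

V_B ≈ 2.58 V

Node A sees R2 in parallel with the series input of stage 2, R3 + R4 = 12.06 kΩ.
Effective lower resistance at A: R2 ‖ 12.06 = 8.509 kΩ.
V_A = 7.83 × 8.509/(12.5 + 8.509) = 3.171 V.
Then the unloaded second divider: V_B = V_A × R4/(R3+R4) = 3.171 × 0.8126 = 2.577 V.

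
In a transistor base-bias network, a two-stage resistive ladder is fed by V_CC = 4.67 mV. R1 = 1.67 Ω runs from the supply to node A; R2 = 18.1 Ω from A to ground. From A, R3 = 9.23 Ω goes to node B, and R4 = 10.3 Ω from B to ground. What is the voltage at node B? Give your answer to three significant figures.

V_B ≈ 2.09 mV

Node A sees R2 in parallel with the series input of stage 2, R3 + R4 = 19.53 Ω.
Effective lower resistance at A: R2 ‖ 19.53 = 9.394 Ω.
First divider: V_A = V_CC · 9.394/(1.67 + 9.394) = 3.965 mV.
Then the unloaded second divider: V_B = V_A × R4/(R3+R4) = 3.965 × 0.5274 = 2.091 mV.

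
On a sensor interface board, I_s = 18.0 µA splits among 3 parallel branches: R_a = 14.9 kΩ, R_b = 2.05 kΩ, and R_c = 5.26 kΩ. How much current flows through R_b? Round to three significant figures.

ΣG = 1/14.9 + 1/2.05 + 1/5.26 = 0.7450.
By the current-divider rule, I = I_s · G_k/ΣG = 18.0 × 0.6547 = 11.79 µA.

I ≈ 11.8 µA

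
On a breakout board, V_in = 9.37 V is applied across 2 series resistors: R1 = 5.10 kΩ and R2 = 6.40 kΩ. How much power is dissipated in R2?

P ≈ 4.25 mW

ΣR = 11.50 kΩ → I = 9.37/11.50 = 0.8148 mA.
V(R2) = I·R = 5.215 V; P = V·I = 5.215 × 0.8148 = 4.249 mW.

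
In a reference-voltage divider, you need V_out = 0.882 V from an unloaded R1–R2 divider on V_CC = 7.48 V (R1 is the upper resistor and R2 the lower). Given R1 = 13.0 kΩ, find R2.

The divider ratio is R2/(R1+R2) = 0.882/7.48 = 0.1179.
So R2 = R1 · V_out/(V_CC − V_out) = 13.0 × 0.882/(7.48 − 0.882) = 13.0 × 0.1337 = 1.738 kΩ.

R2 ≈ 1.74 kΩ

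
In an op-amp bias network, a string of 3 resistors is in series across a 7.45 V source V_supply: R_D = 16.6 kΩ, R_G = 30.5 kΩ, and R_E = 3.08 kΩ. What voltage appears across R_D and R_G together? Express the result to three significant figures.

Total series resistance ΣR = 16.6 + 30.5 + 3.08 = 50.18 kΩ.
R_{R_D..R_G} = 16.6 + 30.5 = 47.10 kΩ.
By the voltage-divider rule, V = 7.45 × 47.10/50.18 = 6.993 V.

V ≈ 6.99 V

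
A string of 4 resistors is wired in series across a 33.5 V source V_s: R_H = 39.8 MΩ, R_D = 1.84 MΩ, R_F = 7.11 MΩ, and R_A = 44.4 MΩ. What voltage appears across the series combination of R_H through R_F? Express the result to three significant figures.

V ≈ 17.5 V

Series total: ΣR = 39.8 + 1.84 + 7.11 + 44.4 = 93.15 MΩ.
R_{R_H..R_F} = 39.8 + 1.84 + 7.11 = 48.75 MΩ.
By the voltage-divider rule, V = 33.5 × 48.75/93.15 = 17.53 V.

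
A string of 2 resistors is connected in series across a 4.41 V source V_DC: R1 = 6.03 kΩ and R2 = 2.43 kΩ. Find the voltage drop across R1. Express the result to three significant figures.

V ≈ 3.14 V

Series total: ΣR = 6.03 + 2.43 = 8.460 kΩ.
Voltage divider: V = V_DC · (6.030 / 8.460) = 4.41 × 0.7128 = 3.143 V.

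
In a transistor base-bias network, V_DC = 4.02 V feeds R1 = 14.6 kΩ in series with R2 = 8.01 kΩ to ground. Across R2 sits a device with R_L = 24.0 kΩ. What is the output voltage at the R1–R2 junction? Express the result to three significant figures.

V_out ≈ 1.17 V

R2 ‖ R_L = (8.01 × 24.0)/(8.01 + 24.0) = 6.006 kΩ.
Voltage divider with the loaded lower leg: V_out = 4.02 × 6.006/(14.6 + 6.006) = 4.02 × 0.2915 = 1.172 V.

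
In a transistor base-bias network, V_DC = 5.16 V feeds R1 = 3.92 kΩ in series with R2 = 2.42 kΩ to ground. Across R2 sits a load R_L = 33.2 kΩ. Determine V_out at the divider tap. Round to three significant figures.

First combine the lower leg with the load: R2 ‖ R_L = 2.256 kΩ.
Now apply the divider: V_out = 5.16 × 0.3652 = 1.885 V.

V_out ≈ 1.88 V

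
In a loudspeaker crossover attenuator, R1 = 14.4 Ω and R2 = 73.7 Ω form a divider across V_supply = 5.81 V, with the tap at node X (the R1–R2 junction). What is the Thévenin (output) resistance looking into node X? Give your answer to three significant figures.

R_th ≈ 12.0 Ω

With V_supply suppressed (replaced by a short), R_th = R1 ‖ R2 = (14.40 × 73.7)/(14.40 + 73.7) = 12.05 Ω.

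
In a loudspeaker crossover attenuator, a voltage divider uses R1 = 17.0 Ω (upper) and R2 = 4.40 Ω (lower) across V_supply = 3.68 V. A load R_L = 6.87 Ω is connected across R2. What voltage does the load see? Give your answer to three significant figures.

V_out ≈ 0.501 V

R2 ‖ R_L = (4.40 × 6.87)/(4.40 + 6.87) = 2.682 Ω.
Then V_out = V_supply · R2'/(R1 + R2') = 3.68 × 2.682/19.68 = 0.5015 V.
(Unloaded it would be 0.757 V; the load pulls it down.)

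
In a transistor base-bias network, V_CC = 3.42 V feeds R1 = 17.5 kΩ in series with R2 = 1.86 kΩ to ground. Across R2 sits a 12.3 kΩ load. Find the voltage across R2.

R2 ‖ R_L = (1.86 × 12.3)/(1.86 + 12.3) = 1.616 kΩ.
Voltage divider with the loaded lower leg: V_out = 3.42 × 1.616/(17.5 + 1.616) = 3.42 × 0.08452 = 0.2891 V.
(Unloaded it would be 0.329 V; the load pulls it down.)

V_out ≈ 0.289 V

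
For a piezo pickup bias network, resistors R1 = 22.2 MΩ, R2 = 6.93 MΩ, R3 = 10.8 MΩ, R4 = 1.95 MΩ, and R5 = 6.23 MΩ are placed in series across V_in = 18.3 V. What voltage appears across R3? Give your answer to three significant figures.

Total series resistance ΣR = 22.2 + 6.93 + 10.8 + 1.95 + 6.23 = 48.11 MΩ.
Voltage divider: V = V_in · (10.80 / 48.11) = 18.3 × 0.2245 = 4.108 V.

V ≈ 4.11 V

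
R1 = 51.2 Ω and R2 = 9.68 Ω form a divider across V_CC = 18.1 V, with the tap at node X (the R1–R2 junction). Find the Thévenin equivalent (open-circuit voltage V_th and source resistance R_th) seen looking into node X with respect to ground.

Open-circuit (no load on X): V_th = V_CC · R2/(R1 + R2) = 18.1 × 9.68/(51.20 + 9.68) = 2.878 V.
Zeroing V_CC shorts the top of R1 to ground, so R_th = R1 ‖ R2 = 8.141 Ω.

V_th ≈ 2.88 V, R_th ≈ 8.14 Ω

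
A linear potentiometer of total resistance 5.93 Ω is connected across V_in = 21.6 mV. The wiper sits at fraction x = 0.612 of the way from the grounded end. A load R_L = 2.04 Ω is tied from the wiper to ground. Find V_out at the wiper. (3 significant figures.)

V_out ≈ 7.82 mV

Split the track: R_lower = x·R_p = 3.629 Ω, R_upper = (1−x)·R_p = 2.301 Ω.
Lower segment in parallel with the load: 3.629 ‖ 2.04 = 1.306 Ω.
Loaded-divider output: V_out = 21.6 × 0.3621 = 7.821 mV.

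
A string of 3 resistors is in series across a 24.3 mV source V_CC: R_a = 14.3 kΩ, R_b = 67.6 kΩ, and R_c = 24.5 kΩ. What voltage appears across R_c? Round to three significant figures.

V ≈ 5.60 mV

Series total: ΣR = 14.3 + 67.6 + 24.5 = 106.4 kΩ.
Voltage divider: V = V_CC · (24.50 / 106.4) = 24.3 × 0.2303 = 5.595 mV.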